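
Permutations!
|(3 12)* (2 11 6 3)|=5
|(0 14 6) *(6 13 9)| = 5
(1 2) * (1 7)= (1 2 7)= [0, 2, 7, 3, 4, 5, 6, 1]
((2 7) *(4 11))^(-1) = (2 7)(4 11) = [0, 1, 7, 3, 11, 5, 6, 2, 8, 9, 10, 4]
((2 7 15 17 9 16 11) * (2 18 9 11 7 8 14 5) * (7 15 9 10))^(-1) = (2 5 14 8)(7 10 18 11 17 15 16 9) = [0, 1, 5, 3, 4, 14, 6, 10, 2, 7, 18, 17, 12, 13, 8, 16, 9, 15, 11]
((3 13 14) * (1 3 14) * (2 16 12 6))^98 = (1 13 3)(2 12)(6 16) = [0, 13, 12, 1, 4, 5, 16, 7, 8, 9, 10, 11, 2, 3, 14, 15, 6]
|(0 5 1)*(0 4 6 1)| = |(0 5)(1 4 6)| = 6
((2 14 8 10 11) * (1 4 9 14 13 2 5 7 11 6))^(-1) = (1 6 10 8 14 9 4)(2 13)(5 11 7) = [0, 6, 13, 3, 1, 11, 10, 5, 14, 4, 8, 7, 12, 2, 9]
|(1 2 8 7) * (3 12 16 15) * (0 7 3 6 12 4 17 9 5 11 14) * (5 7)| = 8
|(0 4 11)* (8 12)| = 6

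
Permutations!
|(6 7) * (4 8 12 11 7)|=|(4 8 12 11 7 6)|=6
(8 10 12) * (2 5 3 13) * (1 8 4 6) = (1 8 10 12 4 6)(2 5 3 13) = [0, 8, 5, 13, 6, 3, 1, 7, 10, 9, 12, 11, 4, 2]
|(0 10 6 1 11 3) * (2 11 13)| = 8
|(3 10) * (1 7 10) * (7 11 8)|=|(1 11 8 7 10 3)|=6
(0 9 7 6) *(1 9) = (0 1 9 7 6) = [1, 9, 2, 3, 4, 5, 0, 6, 8, 7]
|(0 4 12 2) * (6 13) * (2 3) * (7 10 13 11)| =5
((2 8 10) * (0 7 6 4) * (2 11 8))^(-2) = (0 6)(4 7)(8 10 11) = [6, 1, 2, 3, 7, 5, 0, 4, 10, 9, 11, 8]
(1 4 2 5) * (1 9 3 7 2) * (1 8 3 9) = [0, 4, 5, 7, 8, 1, 6, 2, 3, 9] = (9)(1 4 8 3 7 2 5)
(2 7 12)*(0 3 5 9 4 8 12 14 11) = (0 3 5 9 4 8 12 2 7 14 11) = [3, 1, 7, 5, 8, 9, 6, 14, 12, 4, 10, 0, 2, 13, 11]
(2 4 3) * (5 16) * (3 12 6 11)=(2 4 12 6 11 3)(5 16)=[0, 1, 4, 2, 12, 16, 11, 7, 8, 9, 10, 3, 6, 13, 14, 15, 5]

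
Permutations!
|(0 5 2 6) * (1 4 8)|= |(0 5 2 6)(1 4 8)|= 12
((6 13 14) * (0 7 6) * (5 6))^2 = (0 5 13)(6 14 7) = [5, 1, 2, 3, 4, 13, 14, 6, 8, 9, 10, 11, 12, 0, 7]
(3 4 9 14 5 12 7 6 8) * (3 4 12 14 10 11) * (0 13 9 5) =[13, 1, 2, 12, 5, 14, 8, 6, 4, 10, 11, 3, 7, 9, 0] =(0 13 9 10 11 3 12 7 6 8 4 5 14)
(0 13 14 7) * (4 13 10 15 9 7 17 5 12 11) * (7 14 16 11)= (0 10 15 9 14 17 5 12 7)(4 13 16 11)= [10, 1, 2, 3, 13, 12, 6, 0, 8, 14, 15, 4, 7, 16, 17, 9, 11, 5]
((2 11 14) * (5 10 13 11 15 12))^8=(15)=[0, 1, 2, 3, 4, 5, 6, 7, 8, 9, 10, 11, 12, 13, 14, 15]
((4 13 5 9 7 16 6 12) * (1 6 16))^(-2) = (16)(1 9 13 12)(4 6 7 5) = [0, 9, 2, 3, 6, 4, 7, 5, 8, 13, 10, 11, 1, 12, 14, 15, 16]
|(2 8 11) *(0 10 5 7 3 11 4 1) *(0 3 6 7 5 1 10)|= |(1 3 11 2 8 4 10)(6 7)|= 14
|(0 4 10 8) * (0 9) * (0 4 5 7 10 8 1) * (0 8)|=|(0 5 7 10 1 8 9 4)|=8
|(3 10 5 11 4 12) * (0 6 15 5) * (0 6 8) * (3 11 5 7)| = |(0 8)(3 10 6 15 7)(4 12 11)| = 30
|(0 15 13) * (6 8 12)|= 3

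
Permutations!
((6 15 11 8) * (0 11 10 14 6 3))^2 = (0 8)(3 11)(6 10)(14 15) = [8, 1, 2, 11, 4, 5, 10, 7, 0, 9, 6, 3, 12, 13, 15, 14]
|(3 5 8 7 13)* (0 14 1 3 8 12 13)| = 9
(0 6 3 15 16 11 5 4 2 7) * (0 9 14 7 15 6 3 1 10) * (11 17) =(0 3 6 1 10)(2 15 16 17 11 5 4)(7 9 14) =[3, 10, 15, 6, 2, 4, 1, 9, 8, 14, 0, 5, 12, 13, 7, 16, 17, 11]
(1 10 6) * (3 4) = (1 10 6)(3 4) = [0, 10, 2, 4, 3, 5, 1, 7, 8, 9, 6]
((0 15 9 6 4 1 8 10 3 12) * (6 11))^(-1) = (0 12 3 10 8 1 4 6 11 9 15) = [12, 4, 2, 10, 6, 5, 11, 7, 1, 15, 8, 9, 3, 13, 14, 0]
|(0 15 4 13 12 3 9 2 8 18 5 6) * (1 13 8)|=42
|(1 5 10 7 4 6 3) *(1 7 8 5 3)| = |(1 3 7 4 6)(5 10 8)| = 15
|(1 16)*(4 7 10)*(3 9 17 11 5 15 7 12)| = 10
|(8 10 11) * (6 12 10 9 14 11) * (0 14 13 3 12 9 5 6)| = 11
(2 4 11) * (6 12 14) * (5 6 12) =(2 4 11)(5 6)(12 14) =[0, 1, 4, 3, 11, 6, 5, 7, 8, 9, 10, 2, 14, 13, 12]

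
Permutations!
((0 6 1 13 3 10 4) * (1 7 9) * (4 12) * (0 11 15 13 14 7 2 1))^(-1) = [9, 2, 6, 13, 12, 5, 0, 14, 8, 7, 3, 4, 10, 15, 1, 11] = (0 9 7 14 1 2 6)(3 13 15 11 4 12 10)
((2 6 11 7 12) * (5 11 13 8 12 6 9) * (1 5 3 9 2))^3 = [0, 7, 2, 9, 4, 6, 12, 8, 5, 3, 10, 13, 11, 1] = (1 7 8 5 6 12 11 13)(3 9)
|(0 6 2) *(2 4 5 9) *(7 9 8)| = 8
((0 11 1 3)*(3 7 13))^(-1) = (0 3 13 7 1 11) = [3, 11, 2, 13, 4, 5, 6, 1, 8, 9, 10, 0, 12, 7]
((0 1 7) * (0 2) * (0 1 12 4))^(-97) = (0 4 12)(1 2 7) = [4, 2, 7, 3, 12, 5, 6, 1, 8, 9, 10, 11, 0]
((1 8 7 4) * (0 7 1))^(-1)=(0 4 7)(1 8)=[4, 8, 2, 3, 7, 5, 6, 0, 1]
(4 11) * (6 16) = [0, 1, 2, 3, 11, 5, 16, 7, 8, 9, 10, 4, 12, 13, 14, 15, 6] = (4 11)(6 16)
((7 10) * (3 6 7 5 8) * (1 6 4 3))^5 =[0, 8, 2, 4, 3, 10, 1, 6, 5, 9, 7] =(1 8 5 10 7 6)(3 4)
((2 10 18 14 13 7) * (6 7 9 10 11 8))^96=(2 11 8 6 7)(9 10 18 14 13)=[0, 1, 11, 3, 4, 5, 7, 2, 6, 10, 18, 8, 12, 9, 13, 15, 16, 17, 14]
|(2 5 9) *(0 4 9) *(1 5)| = |(0 4 9 2 1 5)| = 6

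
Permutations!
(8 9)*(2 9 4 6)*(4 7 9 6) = (2 6)(7 9 8) = [0, 1, 6, 3, 4, 5, 2, 9, 7, 8]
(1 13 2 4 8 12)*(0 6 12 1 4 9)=(0 6 12 4 8 1 13 2 9)=[6, 13, 9, 3, 8, 5, 12, 7, 1, 0, 10, 11, 4, 2]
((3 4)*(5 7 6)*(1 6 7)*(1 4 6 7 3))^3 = [0, 6, 2, 4, 3, 7, 1, 5] = (1 6)(3 4)(5 7)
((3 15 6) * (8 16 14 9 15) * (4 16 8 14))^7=(3 9 6 14 15)(4 16)=[0, 1, 2, 9, 16, 5, 14, 7, 8, 6, 10, 11, 12, 13, 15, 3, 4]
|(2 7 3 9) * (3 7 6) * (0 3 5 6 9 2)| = |(0 3 2 9)(5 6)| = 4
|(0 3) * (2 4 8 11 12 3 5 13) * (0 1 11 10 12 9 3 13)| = |(0 5)(1 11 9 3)(2 4 8 10 12 13)| = 12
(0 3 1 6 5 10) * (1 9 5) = (0 3 9 5 10)(1 6) = [3, 6, 2, 9, 4, 10, 1, 7, 8, 5, 0]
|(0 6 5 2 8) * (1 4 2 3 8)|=|(0 6 5 3 8)(1 4 2)|=15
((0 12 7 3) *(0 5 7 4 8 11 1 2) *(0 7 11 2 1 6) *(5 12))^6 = [11, 1, 2, 3, 4, 6, 5, 7, 8, 9, 10, 0, 12] = (12)(0 11)(5 6)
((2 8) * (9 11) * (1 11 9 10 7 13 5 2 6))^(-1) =[0, 6, 5, 3, 4, 13, 8, 10, 2, 9, 11, 1, 12, 7] =(1 6 8 2 5 13 7 10 11)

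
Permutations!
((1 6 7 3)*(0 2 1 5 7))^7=(0 6 1 2)(3 5 7)=[6, 2, 0, 5, 4, 7, 1, 3]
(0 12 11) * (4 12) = [4, 1, 2, 3, 12, 5, 6, 7, 8, 9, 10, 0, 11] = (0 4 12 11)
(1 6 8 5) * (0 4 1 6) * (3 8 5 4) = (0 3 8 4 1)(5 6) = [3, 0, 2, 8, 1, 6, 5, 7, 4]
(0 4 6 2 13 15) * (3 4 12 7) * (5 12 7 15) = (0 7 3 4 6 2 13 5 12 15) = [7, 1, 13, 4, 6, 12, 2, 3, 8, 9, 10, 11, 15, 5, 14, 0]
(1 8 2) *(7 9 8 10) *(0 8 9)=[8, 10, 1, 3, 4, 5, 6, 0, 2, 9, 7]=(0 8 2 1 10 7)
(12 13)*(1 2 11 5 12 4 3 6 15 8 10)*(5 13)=(1 2 11 13 4 3 6 15 8 10)(5 12)=[0, 2, 11, 6, 3, 12, 15, 7, 10, 9, 1, 13, 5, 4, 14, 8]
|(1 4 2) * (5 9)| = |(1 4 2)(5 9)| = 6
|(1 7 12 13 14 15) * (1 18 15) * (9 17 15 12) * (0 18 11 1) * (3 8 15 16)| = 45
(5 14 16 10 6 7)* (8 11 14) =(5 8 11 14 16 10 6 7) =[0, 1, 2, 3, 4, 8, 7, 5, 11, 9, 6, 14, 12, 13, 16, 15, 10]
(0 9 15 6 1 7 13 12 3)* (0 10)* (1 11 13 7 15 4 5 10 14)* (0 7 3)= (0 9 4 5 10 7 3 14 1 15 6 11 13 12)= [9, 15, 2, 14, 5, 10, 11, 3, 8, 4, 7, 13, 0, 12, 1, 6]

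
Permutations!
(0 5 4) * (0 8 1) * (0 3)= [5, 3, 2, 0, 8, 4, 6, 7, 1]= (0 5 4 8 1 3)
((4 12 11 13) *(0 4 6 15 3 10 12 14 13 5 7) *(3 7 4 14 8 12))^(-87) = (0 6)(3 10)(4 11 8 5 12)(7 13)(14 15) = [6, 1, 2, 10, 11, 12, 0, 13, 5, 9, 3, 8, 4, 7, 15, 14]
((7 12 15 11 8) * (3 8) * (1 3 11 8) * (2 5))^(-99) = [0, 3, 5, 1, 4, 2, 6, 12, 7, 9, 10, 11, 15, 13, 14, 8] = (1 3)(2 5)(7 12 15 8)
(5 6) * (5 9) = (5 6 9) = [0, 1, 2, 3, 4, 6, 9, 7, 8, 5]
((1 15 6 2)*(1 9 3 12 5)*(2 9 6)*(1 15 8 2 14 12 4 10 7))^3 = (1 6 4)(2 3 7)(5 12 14 15)(8 9 10) = [0, 6, 3, 7, 1, 12, 4, 2, 9, 10, 8, 11, 14, 13, 15, 5]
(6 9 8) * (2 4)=(2 4)(6 9 8)=[0, 1, 4, 3, 2, 5, 9, 7, 6, 8]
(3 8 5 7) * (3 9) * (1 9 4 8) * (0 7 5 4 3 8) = (0 7 3 1 9 8 4) = [7, 9, 2, 1, 0, 5, 6, 3, 4, 8]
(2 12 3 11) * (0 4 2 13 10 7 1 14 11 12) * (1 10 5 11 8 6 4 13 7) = [13, 14, 0, 12, 2, 11, 4, 10, 6, 9, 1, 7, 3, 5, 8] = (0 13 5 11 7 10 1 14 8 6 4 2)(3 12)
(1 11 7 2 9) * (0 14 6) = [14, 11, 9, 3, 4, 5, 0, 2, 8, 1, 10, 7, 12, 13, 6] = (0 14 6)(1 11 7 2 9)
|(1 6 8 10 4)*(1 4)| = 4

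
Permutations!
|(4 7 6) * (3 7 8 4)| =6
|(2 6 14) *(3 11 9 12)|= 12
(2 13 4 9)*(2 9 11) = [0, 1, 13, 3, 11, 5, 6, 7, 8, 9, 10, 2, 12, 4] = (2 13 4 11)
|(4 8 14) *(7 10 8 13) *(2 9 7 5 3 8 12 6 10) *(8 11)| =|(2 9 7)(3 11 8 14 4 13 5)(6 10 12)| =21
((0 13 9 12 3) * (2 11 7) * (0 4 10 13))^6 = (13) = [0, 1, 2, 3, 4, 5, 6, 7, 8, 9, 10, 11, 12, 13]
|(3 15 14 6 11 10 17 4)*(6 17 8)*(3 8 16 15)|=9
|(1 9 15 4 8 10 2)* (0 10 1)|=|(0 10 2)(1 9 15 4 8)|=15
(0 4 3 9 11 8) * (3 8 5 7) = (0 4 8)(3 9 11 5 7) = [4, 1, 2, 9, 8, 7, 6, 3, 0, 11, 10, 5]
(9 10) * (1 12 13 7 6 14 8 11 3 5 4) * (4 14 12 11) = (1 11 3 5 14 8 4)(6 12 13 7)(9 10) = [0, 11, 2, 5, 1, 14, 12, 6, 4, 10, 9, 3, 13, 7, 8]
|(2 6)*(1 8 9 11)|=4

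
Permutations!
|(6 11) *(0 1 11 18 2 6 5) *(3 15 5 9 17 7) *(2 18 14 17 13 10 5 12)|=56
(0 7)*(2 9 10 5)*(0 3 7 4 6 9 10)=[4, 1, 10, 7, 6, 2, 9, 3, 8, 0, 5]=(0 4 6 9)(2 10 5)(3 7)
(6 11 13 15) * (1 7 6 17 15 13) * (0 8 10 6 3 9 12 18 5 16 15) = (0 8 10 6 11 1 7 3 9 12 18 5 16 15 17) = [8, 7, 2, 9, 4, 16, 11, 3, 10, 12, 6, 1, 18, 13, 14, 17, 15, 0, 5]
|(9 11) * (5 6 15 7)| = 4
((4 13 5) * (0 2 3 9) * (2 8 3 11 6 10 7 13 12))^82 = (0 3)(2 11 6 10 7 13 5 4 12)(8 9) = [3, 1, 11, 0, 12, 4, 10, 13, 9, 8, 7, 6, 2, 5]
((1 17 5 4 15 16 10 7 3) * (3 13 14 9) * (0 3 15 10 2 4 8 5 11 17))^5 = (0 1 3)(2 14 4 9 10 15 7 16 13)(5 8)(11 17) = [1, 3, 14, 0, 9, 8, 6, 16, 5, 10, 15, 17, 12, 2, 4, 7, 13, 11]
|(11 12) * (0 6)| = 2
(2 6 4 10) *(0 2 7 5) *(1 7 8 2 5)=[5, 7, 6, 3, 10, 0, 4, 1, 2, 9, 8]=(0 5)(1 7)(2 6 4 10 8)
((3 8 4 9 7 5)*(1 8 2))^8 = [0, 1, 2, 3, 4, 5, 6, 7, 8, 9] = (9)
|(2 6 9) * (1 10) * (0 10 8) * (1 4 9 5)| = 9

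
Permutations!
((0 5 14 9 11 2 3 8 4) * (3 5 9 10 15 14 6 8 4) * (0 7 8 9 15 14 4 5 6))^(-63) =[0, 1, 6, 3, 4, 5, 9, 7, 8, 11, 14, 2, 12, 13, 10, 15] =(15)(2 6 9 11)(10 14)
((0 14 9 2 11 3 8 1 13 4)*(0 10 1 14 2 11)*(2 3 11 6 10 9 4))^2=(0 8 4 6 1 2 3 14 9 10 13)=[8, 2, 3, 14, 6, 5, 1, 7, 4, 10, 13, 11, 12, 0, 9]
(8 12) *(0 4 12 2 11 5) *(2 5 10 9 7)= (0 4 12 8 5)(2 11 10 9 7)= [4, 1, 11, 3, 12, 0, 6, 2, 5, 7, 9, 10, 8]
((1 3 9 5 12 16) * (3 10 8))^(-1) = (1 16 12 5 9 3 8 10) = [0, 16, 2, 8, 4, 9, 6, 7, 10, 3, 1, 11, 5, 13, 14, 15, 12]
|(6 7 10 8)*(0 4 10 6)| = |(0 4 10 8)(6 7)| = 4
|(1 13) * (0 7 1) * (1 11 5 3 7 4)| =4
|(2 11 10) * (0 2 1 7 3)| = 7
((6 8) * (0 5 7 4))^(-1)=(0 4 7 5)(6 8)=[4, 1, 2, 3, 7, 0, 8, 5, 6]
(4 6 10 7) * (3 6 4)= (3 6 10 7)= [0, 1, 2, 6, 4, 5, 10, 3, 8, 9, 7]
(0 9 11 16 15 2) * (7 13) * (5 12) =(0 9 11 16 15 2)(5 12)(7 13) =[9, 1, 0, 3, 4, 12, 6, 13, 8, 11, 10, 16, 5, 7, 14, 2, 15]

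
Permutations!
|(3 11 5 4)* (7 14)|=4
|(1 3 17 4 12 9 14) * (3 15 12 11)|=|(1 15 12 9 14)(3 17 4 11)|=20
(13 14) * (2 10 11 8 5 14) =(2 10 11 8 5 14 13) =[0, 1, 10, 3, 4, 14, 6, 7, 5, 9, 11, 8, 12, 2, 13]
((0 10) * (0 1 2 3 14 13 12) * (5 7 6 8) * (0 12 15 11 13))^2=(0 1 3)(2 14 10)(5 6)(7 8)(11 15 13)=[1, 3, 14, 0, 4, 6, 5, 8, 7, 9, 2, 15, 12, 11, 10, 13]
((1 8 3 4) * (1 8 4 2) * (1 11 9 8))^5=(11)(1 4)=[0, 4, 2, 3, 1, 5, 6, 7, 8, 9, 10, 11]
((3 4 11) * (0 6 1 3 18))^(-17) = [4, 18, 2, 0, 6, 5, 11, 7, 8, 9, 10, 1, 12, 13, 14, 15, 16, 17, 3] = (0 4 6 11 1 18 3)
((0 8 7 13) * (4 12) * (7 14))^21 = (0 8 14 7 13)(4 12) = [8, 1, 2, 3, 12, 5, 6, 13, 14, 9, 10, 11, 4, 0, 7]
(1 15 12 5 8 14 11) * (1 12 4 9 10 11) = (1 15 4 9 10 11 12 5 8 14) = [0, 15, 2, 3, 9, 8, 6, 7, 14, 10, 11, 12, 5, 13, 1, 4]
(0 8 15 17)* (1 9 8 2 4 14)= (0 2 4 14 1 9 8 15 17)= [2, 9, 4, 3, 14, 5, 6, 7, 15, 8, 10, 11, 12, 13, 1, 17, 16, 0]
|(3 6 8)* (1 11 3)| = 5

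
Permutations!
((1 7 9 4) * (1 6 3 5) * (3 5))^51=[0, 4, 2, 3, 1, 9, 7, 6, 8, 5]=(1 4)(5 9)(6 7)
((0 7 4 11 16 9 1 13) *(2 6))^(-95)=(0 7 4 11 16 9 1 13)(2 6)=[7, 13, 6, 3, 11, 5, 2, 4, 8, 1, 10, 16, 12, 0, 14, 15, 9]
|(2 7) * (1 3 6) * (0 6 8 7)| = |(0 6 1 3 8 7 2)| = 7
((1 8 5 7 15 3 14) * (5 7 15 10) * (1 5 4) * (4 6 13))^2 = (1 7 6 4 8 10 13)(3 5)(14 15) = [0, 7, 2, 5, 8, 3, 4, 6, 10, 9, 13, 11, 12, 1, 15, 14]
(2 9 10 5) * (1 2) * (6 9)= (1 2 6 9 10 5)= [0, 2, 6, 3, 4, 1, 9, 7, 8, 10, 5]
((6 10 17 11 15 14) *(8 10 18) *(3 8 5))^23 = (3 17 14 5 10 15 18 8 11 6) = [0, 1, 2, 17, 4, 10, 3, 7, 11, 9, 15, 6, 12, 13, 5, 18, 16, 14, 8]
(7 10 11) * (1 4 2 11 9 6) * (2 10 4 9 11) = (1 9 6)(4 10 11 7) = [0, 9, 2, 3, 10, 5, 1, 4, 8, 6, 11, 7]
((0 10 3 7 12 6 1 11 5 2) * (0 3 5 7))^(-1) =[3, 6, 5, 2, 4, 10, 12, 11, 8, 9, 0, 1, 7] =(0 3 2 5 10)(1 6 12 7 11)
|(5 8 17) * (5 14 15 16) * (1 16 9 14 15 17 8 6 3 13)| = 12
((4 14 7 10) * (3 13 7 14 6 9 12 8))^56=[0, 1, 2, 7, 9, 5, 12, 4, 13, 8, 6, 11, 3, 10, 14]=(14)(3 7 4 9 8 13 10 6 12)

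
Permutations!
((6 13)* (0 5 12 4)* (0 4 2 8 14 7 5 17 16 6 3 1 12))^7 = (0 12 17 2 16 8 6 14 13 7 3 5 1) = [12, 0, 16, 5, 4, 1, 14, 3, 6, 9, 10, 11, 17, 7, 13, 15, 8, 2]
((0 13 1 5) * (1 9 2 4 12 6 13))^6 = [0, 1, 2, 3, 4, 5, 6, 7, 8, 9, 10, 11, 12, 13] = (13)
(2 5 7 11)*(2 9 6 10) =(2 5 7 11 9 6 10) =[0, 1, 5, 3, 4, 7, 10, 11, 8, 6, 2, 9]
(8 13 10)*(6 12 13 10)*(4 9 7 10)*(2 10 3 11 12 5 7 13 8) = (2 10)(3 11 12 8 4 9 13 6 5 7) = [0, 1, 10, 11, 9, 7, 5, 3, 4, 13, 2, 12, 8, 6]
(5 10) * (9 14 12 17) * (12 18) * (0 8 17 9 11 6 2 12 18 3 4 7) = [8, 1, 12, 4, 7, 10, 2, 0, 17, 14, 5, 6, 9, 13, 3, 15, 16, 11, 18] = (18)(0 8 17 11 6 2 12 9 14 3 4 7)(5 10)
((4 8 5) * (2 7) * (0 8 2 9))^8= (0 8 5 4 2 7 9)= [8, 1, 7, 3, 2, 4, 6, 9, 5, 0]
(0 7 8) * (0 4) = (0 7 8 4) = [7, 1, 2, 3, 0, 5, 6, 8, 4]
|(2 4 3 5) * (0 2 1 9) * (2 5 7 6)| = |(0 5 1 9)(2 4 3 7 6)| = 20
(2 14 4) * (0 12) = (0 12)(2 14 4) = [12, 1, 14, 3, 2, 5, 6, 7, 8, 9, 10, 11, 0, 13, 4]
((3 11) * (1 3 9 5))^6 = [0, 3, 2, 11, 4, 1, 6, 7, 8, 5, 10, 9] = (1 3 11 9 5)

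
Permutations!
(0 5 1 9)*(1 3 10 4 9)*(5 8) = (0 8 5 3 10 4 9) = [8, 1, 2, 10, 9, 3, 6, 7, 5, 0, 4]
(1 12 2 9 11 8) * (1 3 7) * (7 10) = (1 12 2 9 11 8 3 10 7) = [0, 12, 9, 10, 4, 5, 6, 1, 3, 11, 7, 8, 2]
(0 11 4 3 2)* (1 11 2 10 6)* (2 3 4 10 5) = (0 3 5 2)(1 11 10 6) = [3, 11, 0, 5, 4, 2, 1, 7, 8, 9, 6, 10]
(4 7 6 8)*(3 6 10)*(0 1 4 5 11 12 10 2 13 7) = (0 1 4)(2 13 7)(3 6 8 5 11 12 10) = [1, 4, 13, 6, 0, 11, 8, 2, 5, 9, 3, 12, 10, 7]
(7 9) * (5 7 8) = (5 7 9 8) = [0, 1, 2, 3, 4, 7, 6, 9, 5, 8]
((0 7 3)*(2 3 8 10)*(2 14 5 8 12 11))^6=(5 10)(8 14)=[0, 1, 2, 3, 4, 10, 6, 7, 14, 9, 5, 11, 12, 13, 8]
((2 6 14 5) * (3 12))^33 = (2 6 14 5)(3 12) = [0, 1, 6, 12, 4, 2, 14, 7, 8, 9, 10, 11, 3, 13, 5]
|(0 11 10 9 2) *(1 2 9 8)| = 6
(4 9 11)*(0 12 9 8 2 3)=[12, 1, 3, 0, 8, 5, 6, 7, 2, 11, 10, 4, 9]=(0 12 9 11 4 8 2 3)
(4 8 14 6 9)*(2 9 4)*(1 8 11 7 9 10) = [0, 8, 10, 3, 11, 5, 4, 9, 14, 2, 1, 7, 12, 13, 6] = (1 8 14 6 4 11 7 9 2 10)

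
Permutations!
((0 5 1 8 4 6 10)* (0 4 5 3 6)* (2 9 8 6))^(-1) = [4, 5, 3, 0, 10, 8, 1, 7, 9, 2, 6] = (0 4 10 6 1 5 8 9 2 3)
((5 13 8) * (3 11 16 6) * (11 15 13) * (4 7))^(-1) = (3 6 16 11 5 8 13 15)(4 7) = [0, 1, 2, 6, 7, 8, 16, 4, 13, 9, 10, 5, 12, 15, 14, 3, 11]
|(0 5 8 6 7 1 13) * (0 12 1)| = 15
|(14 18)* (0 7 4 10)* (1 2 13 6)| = 4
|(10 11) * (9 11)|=|(9 11 10)|=3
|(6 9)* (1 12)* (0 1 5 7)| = |(0 1 12 5 7)(6 9)| = 10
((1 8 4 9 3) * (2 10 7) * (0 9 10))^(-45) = (10) = [0, 1, 2, 3, 4, 5, 6, 7, 8, 9, 10]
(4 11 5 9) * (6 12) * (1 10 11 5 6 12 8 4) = (12)(1 10 11 6 8 4 5 9) = [0, 10, 2, 3, 5, 9, 8, 7, 4, 1, 11, 6, 12]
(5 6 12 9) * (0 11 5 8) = (0 11 5 6 12 9 8) = [11, 1, 2, 3, 4, 6, 12, 7, 0, 8, 10, 5, 9]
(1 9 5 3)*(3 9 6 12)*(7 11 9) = (1 6 12 3)(5 7 11 9) = [0, 6, 2, 1, 4, 7, 12, 11, 8, 5, 10, 9, 3]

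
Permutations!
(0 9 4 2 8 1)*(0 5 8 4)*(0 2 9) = (1 5 8)(2 4 9) = [0, 5, 4, 3, 9, 8, 6, 7, 1, 2]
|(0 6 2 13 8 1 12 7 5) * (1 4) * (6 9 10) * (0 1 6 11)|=|(0 9 10 11)(1 12 7 5)(2 13 8 4 6)|=20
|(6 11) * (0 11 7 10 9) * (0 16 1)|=|(0 11 6 7 10 9 16 1)|=8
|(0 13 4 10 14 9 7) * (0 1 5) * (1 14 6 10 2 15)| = |(0 13 4 2 15 1 5)(6 10)(7 14 9)| = 42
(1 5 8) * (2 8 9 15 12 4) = [0, 5, 8, 3, 2, 9, 6, 7, 1, 15, 10, 11, 4, 13, 14, 12] = (1 5 9 15 12 4 2 8)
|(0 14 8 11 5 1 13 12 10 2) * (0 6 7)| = |(0 14 8 11 5 1 13 12 10 2 6 7)| = 12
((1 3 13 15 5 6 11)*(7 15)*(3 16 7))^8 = (1 16 7 15 5 6 11) = [0, 16, 2, 3, 4, 6, 11, 15, 8, 9, 10, 1, 12, 13, 14, 5, 7]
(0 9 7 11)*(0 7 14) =(0 9 14)(7 11) =[9, 1, 2, 3, 4, 5, 6, 11, 8, 14, 10, 7, 12, 13, 0]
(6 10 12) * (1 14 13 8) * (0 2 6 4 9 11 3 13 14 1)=[2, 1, 6, 13, 9, 5, 10, 7, 0, 11, 12, 3, 4, 8, 14]=(14)(0 2 6 10 12 4 9 11 3 13 8)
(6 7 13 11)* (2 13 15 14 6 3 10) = (2 13 11 3 10)(6 7 15 14) = [0, 1, 13, 10, 4, 5, 7, 15, 8, 9, 2, 3, 12, 11, 6, 14]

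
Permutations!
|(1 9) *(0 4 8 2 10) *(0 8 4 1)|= |(0 1 9)(2 10 8)|= 3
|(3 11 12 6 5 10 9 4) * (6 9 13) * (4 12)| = |(3 11 4)(5 10 13 6)(9 12)| = 12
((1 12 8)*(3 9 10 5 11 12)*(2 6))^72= [0, 1, 2, 3, 4, 5, 6, 7, 8, 9, 10, 11, 12]= (12)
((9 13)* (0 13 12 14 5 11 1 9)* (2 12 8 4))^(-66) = (1 14 4)(2 9 5)(8 11 12) = [0, 14, 9, 3, 1, 2, 6, 7, 11, 5, 10, 12, 8, 13, 4]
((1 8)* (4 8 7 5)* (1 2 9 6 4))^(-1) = (1 5 7)(2 8 4 6 9) = [0, 5, 8, 3, 6, 7, 9, 1, 4, 2]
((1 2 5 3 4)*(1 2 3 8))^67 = (1 3 4 2 5 8) = [0, 3, 5, 4, 2, 8, 6, 7, 1]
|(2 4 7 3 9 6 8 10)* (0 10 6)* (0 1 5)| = 18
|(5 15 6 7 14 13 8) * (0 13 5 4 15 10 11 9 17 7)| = |(0 13 8 4 15 6)(5 10 11 9 17 7 14)| = 42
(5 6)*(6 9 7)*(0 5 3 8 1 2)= [5, 2, 0, 8, 4, 9, 3, 6, 1, 7]= (0 5 9 7 6 3 8 1 2)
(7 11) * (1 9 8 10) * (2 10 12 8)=(1 9 2 10)(7 11)(8 12)=[0, 9, 10, 3, 4, 5, 6, 11, 12, 2, 1, 7, 8]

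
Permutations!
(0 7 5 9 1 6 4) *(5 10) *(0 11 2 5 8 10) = [7, 6, 5, 3, 11, 9, 4, 0, 10, 1, 8, 2] = (0 7)(1 6 4 11 2 5 9)(8 10)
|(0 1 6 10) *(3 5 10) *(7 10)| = |(0 1 6 3 5 7 10)| = 7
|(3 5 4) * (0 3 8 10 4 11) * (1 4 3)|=|(0 1 4 8 10 3 5 11)|=8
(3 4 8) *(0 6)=(0 6)(3 4 8)=[6, 1, 2, 4, 8, 5, 0, 7, 3]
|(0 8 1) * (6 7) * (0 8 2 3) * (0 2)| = 2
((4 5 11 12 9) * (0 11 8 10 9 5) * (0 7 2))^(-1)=[2, 1, 7, 3, 9, 12, 6, 4, 5, 10, 8, 0, 11]=(0 2 7 4 9 10 8 5 12 11)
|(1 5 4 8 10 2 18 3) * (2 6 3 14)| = 21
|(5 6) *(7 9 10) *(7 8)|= |(5 6)(7 9 10 8)|= 4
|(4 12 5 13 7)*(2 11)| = 10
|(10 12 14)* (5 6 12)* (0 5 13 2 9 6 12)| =|(0 5 12 14 10 13 2 9 6)| =9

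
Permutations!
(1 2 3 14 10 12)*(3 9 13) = [0, 2, 9, 14, 4, 5, 6, 7, 8, 13, 12, 11, 1, 3, 10] = (1 2 9 13 3 14 10 12)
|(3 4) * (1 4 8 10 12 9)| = 7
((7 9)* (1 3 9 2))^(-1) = (1 2 7 9 3) = [0, 2, 7, 1, 4, 5, 6, 9, 8, 3]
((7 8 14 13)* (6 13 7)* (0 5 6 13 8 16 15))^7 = (0 15 16 7 14 8 6 5) = [15, 1, 2, 3, 4, 0, 5, 14, 6, 9, 10, 11, 12, 13, 8, 16, 7]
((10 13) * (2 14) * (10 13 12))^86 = (14) = [0, 1, 2, 3, 4, 5, 6, 7, 8, 9, 10, 11, 12, 13, 14]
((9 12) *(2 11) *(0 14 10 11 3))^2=(0 10 2)(3 14 11)=[10, 1, 0, 14, 4, 5, 6, 7, 8, 9, 2, 3, 12, 13, 11]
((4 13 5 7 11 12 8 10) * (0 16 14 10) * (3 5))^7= (0 5 14 11 4 8 3 16 7 10 12 13)= [5, 1, 2, 16, 8, 14, 6, 10, 3, 9, 12, 4, 13, 0, 11, 15, 7]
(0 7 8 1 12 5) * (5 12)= (12)(0 7 8 1 5)= [7, 5, 2, 3, 4, 0, 6, 8, 1, 9, 10, 11, 12]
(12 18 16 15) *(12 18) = (15 18 16) = [0, 1, 2, 3, 4, 5, 6, 7, 8, 9, 10, 11, 12, 13, 14, 18, 15, 17, 16]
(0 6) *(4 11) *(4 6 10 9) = (0 10 9 4 11 6) = [10, 1, 2, 3, 11, 5, 0, 7, 8, 4, 9, 6]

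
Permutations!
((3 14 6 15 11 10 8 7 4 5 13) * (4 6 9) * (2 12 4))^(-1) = (2 9 14 3 13 5 4 12)(6 7 8 10 11 15) = [0, 1, 9, 13, 12, 4, 7, 8, 10, 14, 11, 15, 2, 5, 3, 6]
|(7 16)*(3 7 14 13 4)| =6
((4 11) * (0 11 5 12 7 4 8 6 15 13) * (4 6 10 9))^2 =[8, 1, 2, 3, 12, 7, 13, 15, 9, 5, 4, 10, 6, 11, 14, 0] =(0 8 9 5 7 15)(4 12 6 13 11 10)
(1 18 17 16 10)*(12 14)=(1 18 17 16 10)(12 14)=[0, 18, 2, 3, 4, 5, 6, 7, 8, 9, 1, 11, 14, 13, 12, 15, 10, 16, 17]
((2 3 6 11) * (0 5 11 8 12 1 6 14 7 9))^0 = (14) = [0, 1, 2, 3, 4, 5, 6, 7, 8, 9, 10, 11, 12, 13, 14]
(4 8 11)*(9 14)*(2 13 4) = (2 13 4 8 11)(9 14) = [0, 1, 13, 3, 8, 5, 6, 7, 11, 14, 10, 2, 12, 4, 9]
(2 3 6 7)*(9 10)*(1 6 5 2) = (1 6 7)(2 3 5)(9 10) = [0, 6, 3, 5, 4, 2, 7, 1, 8, 10, 9]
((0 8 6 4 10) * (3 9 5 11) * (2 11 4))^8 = (0 4 9 11 6)(2 8 10 5 3) = [4, 1, 8, 2, 9, 3, 0, 7, 10, 11, 5, 6]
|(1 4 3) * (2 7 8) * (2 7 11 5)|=6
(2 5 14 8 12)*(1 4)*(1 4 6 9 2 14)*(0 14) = (0 14 8 12)(1 6 9 2 5) = [14, 6, 5, 3, 4, 1, 9, 7, 12, 2, 10, 11, 0, 13, 8]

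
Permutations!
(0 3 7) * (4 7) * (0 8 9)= (0 3 4 7 8 9)= [3, 1, 2, 4, 7, 5, 6, 8, 9, 0]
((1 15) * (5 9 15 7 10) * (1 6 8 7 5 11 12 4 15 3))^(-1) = (1 3 9 5)(4 12 11 10 7 8 6 15) = [0, 3, 2, 9, 12, 1, 15, 8, 6, 5, 7, 10, 11, 13, 14, 4]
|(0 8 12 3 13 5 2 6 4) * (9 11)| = 18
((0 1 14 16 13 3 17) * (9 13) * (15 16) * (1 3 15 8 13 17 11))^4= (0 14 16 3 8 9 11 13 17 1 15)= [14, 15, 2, 8, 4, 5, 6, 7, 9, 11, 10, 13, 12, 17, 16, 0, 3, 1]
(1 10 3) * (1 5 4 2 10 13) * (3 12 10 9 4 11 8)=(1 13)(2 9 4)(3 5 11 8)(10 12)=[0, 13, 9, 5, 2, 11, 6, 7, 3, 4, 12, 8, 10, 1]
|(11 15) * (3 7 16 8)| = |(3 7 16 8)(11 15)| = 4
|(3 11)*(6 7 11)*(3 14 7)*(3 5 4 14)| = 7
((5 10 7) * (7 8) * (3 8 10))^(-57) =(10)(3 5 7 8) =[0, 1, 2, 5, 4, 7, 6, 8, 3, 9, 10]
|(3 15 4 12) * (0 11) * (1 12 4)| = 4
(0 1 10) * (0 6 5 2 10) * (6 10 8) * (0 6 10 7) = (0 1 6 5 2 8 10 7) = [1, 6, 8, 3, 4, 2, 5, 0, 10, 9, 7]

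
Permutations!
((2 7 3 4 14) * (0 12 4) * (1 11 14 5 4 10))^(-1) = [3, 10, 14, 7, 5, 4, 6, 2, 8, 9, 12, 1, 0, 13, 11] = (0 3 7 2 14 11 1 10 12)(4 5)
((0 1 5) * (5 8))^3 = (0 5 8 1) = [5, 0, 2, 3, 4, 8, 6, 7, 1]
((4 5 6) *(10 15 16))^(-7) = (4 6 5)(10 16 15) = [0, 1, 2, 3, 6, 4, 5, 7, 8, 9, 16, 11, 12, 13, 14, 10, 15]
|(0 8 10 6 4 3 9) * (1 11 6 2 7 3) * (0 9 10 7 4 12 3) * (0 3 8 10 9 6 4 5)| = 12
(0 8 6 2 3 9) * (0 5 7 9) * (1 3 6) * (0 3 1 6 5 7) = (0 8 6 2 5)(7 9) = [8, 1, 5, 3, 4, 0, 2, 9, 6, 7]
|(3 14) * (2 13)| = 2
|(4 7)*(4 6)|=3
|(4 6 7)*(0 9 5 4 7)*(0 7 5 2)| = |(0 9 2)(4 6 7 5)| = 12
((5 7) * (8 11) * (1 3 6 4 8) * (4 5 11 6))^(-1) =(1 11 7 5 6 8 4 3) =[0, 11, 2, 1, 3, 6, 8, 5, 4, 9, 10, 7]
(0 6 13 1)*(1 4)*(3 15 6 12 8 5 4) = (0 12 8 5 4 1)(3 15 6 13) = [12, 0, 2, 15, 1, 4, 13, 7, 5, 9, 10, 11, 8, 3, 14, 6]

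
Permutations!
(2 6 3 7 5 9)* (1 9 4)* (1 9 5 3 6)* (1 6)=(1 5 4 9 2 6)(3 7)=[0, 5, 6, 7, 9, 4, 1, 3, 8, 2]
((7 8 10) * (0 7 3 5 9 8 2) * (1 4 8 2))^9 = [2, 7, 9, 10, 1, 3, 6, 0, 4, 5, 8] = (0 2 9 5 3 10 8 4 1 7)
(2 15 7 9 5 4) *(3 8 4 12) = (2 15 7 9 5 12 3 8 4) = [0, 1, 15, 8, 2, 12, 6, 9, 4, 5, 10, 11, 3, 13, 14, 7]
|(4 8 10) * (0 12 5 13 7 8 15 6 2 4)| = 28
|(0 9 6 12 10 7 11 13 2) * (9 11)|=|(0 11 13 2)(6 12 10 7 9)|=20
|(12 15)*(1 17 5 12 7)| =6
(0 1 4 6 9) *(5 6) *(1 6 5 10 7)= [6, 4, 2, 3, 10, 5, 9, 1, 8, 0, 7]= (0 6 9)(1 4 10 7)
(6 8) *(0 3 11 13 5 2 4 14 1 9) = (0 3 11 13 5 2 4 14 1 9)(6 8) = [3, 9, 4, 11, 14, 2, 8, 7, 6, 0, 10, 13, 12, 5, 1]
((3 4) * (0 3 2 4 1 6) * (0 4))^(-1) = (0 2 4 6 1 3) = [2, 3, 4, 0, 6, 5, 1]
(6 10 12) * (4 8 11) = [0, 1, 2, 3, 8, 5, 10, 7, 11, 9, 12, 4, 6] = (4 8 11)(6 10 12)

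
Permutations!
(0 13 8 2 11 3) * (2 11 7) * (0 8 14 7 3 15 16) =(0 13 14 7 2 3 8 11 15 16) =[13, 1, 3, 8, 4, 5, 6, 2, 11, 9, 10, 15, 12, 14, 7, 16, 0]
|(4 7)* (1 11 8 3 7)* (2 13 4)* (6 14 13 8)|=12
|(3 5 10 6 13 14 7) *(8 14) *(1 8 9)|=10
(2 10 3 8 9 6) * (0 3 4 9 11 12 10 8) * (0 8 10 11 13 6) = (0 3 8 13 6 2 10 4 9)(11 12) = [3, 1, 10, 8, 9, 5, 2, 7, 13, 0, 4, 12, 11, 6]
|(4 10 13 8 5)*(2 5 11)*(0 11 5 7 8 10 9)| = |(0 11 2 7 8 5 4 9)(10 13)| = 8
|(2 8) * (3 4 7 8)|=5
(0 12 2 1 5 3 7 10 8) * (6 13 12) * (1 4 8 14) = (0 6 13 12 2 4 8)(1 5 3 7 10 14) = [6, 5, 4, 7, 8, 3, 13, 10, 0, 9, 14, 11, 2, 12, 1]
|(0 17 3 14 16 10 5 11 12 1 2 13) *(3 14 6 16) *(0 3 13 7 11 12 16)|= 24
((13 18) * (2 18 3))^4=(18)=[0, 1, 2, 3, 4, 5, 6, 7, 8, 9, 10, 11, 12, 13, 14, 15, 16, 17, 18]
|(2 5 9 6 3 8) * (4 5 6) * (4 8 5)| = 6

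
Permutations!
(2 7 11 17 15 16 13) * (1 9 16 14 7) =(1 9 16 13 2)(7 11 17 15 14) =[0, 9, 1, 3, 4, 5, 6, 11, 8, 16, 10, 17, 12, 2, 7, 14, 13, 15]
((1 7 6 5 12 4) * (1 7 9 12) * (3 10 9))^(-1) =(1 5 6 7 4 12 9 10 3) =[0, 5, 2, 1, 12, 6, 7, 4, 8, 10, 3, 11, 9]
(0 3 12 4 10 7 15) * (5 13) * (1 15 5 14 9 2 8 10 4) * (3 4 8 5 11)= [4, 15, 5, 12, 8, 13, 6, 11, 10, 2, 7, 3, 1, 14, 9, 0]= (0 4 8 10 7 11 3 12 1 15)(2 5 13 14 9)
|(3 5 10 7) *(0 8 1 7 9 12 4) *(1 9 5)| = |(0 8 9 12 4)(1 7 3)(5 10)| = 30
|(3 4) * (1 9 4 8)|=5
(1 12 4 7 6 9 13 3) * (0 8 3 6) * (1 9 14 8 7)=(0 7)(1 12 4)(3 9 13 6 14 8)=[7, 12, 2, 9, 1, 5, 14, 0, 3, 13, 10, 11, 4, 6, 8]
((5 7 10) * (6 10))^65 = (5 7 6 10) = [0, 1, 2, 3, 4, 7, 10, 6, 8, 9, 5]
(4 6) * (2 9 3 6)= (2 9 3 6 4)= [0, 1, 9, 6, 2, 5, 4, 7, 8, 3]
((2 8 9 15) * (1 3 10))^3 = [0, 1, 15, 3, 4, 5, 6, 7, 2, 8, 10, 11, 12, 13, 14, 9] = (2 15 9 8)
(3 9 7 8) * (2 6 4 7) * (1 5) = (1 5)(2 6 4 7 8 3 9) = [0, 5, 6, 9, 7, 1, 4, 8, 3, 2]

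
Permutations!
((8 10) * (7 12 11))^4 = (7 12 11) = [0, 1, 2, 3, 4, 5, 6, 12, 8, 9, 10, 7, 11]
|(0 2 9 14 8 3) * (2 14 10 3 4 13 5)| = |(0 14 8 4 13 5 2 9 10 3)| = 10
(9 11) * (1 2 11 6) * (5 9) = [0, 2, 11, 3, 4, 9, 1, 7, 8, 6, 10, 5] = (1 2 11 5 9 6)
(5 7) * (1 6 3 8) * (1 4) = [0, 6, 2, 8, 1, 7, 3, 5, 4] = (1 6 3 8 4)(5 7)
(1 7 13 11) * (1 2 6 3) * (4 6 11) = (1 7 13 4 6 3)(2 11) = [0, 7, 11, 1, 6, 5, 3, 13, 8, 9, 10, 2, 12, 4]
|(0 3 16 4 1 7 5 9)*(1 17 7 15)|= |(0 3 16 4 17 7 5 9)(1 15)|= 8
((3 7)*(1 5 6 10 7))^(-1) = (1 3 7 10 6 5) = [0, 3, 2, 7, 4, 1, 5, 10, 8, 9, 6]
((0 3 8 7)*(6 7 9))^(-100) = (0 8 6)(3 9 7) = [8, 1, 2, 9, 4, 5, 0, 3, 6, 7]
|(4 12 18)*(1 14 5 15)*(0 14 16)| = 6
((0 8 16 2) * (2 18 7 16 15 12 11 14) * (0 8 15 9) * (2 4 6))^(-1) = [9, 1, 6, 3, 14, 5, 4, 18, 2, 8, 10, 12, 15, 13, 11, 0, 7, 17, 16] = (0 9 8 2 6 4 14 11 12 15)(7 18 16)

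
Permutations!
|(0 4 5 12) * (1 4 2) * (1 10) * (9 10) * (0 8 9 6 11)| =|(0 2 6 11)(1 4 5 12 8 9 10)| =28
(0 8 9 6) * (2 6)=(0 8 9 2 6)=[8, 1, 6, 3, 4, 5, 0, 7, 9, 2]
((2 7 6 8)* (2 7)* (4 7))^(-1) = (4 8 6 7) = [0, 1, 2, 3, 8, 5, 7, 4, 6]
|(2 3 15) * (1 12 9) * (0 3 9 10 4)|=9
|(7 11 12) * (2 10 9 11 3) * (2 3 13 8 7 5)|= |(2 10 9 11 12 5)(7 13 8)|= 6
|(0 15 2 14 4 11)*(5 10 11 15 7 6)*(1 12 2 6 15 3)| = |(0 7 15 6 5 10 11)(1 12 2 14 4 3)| = 42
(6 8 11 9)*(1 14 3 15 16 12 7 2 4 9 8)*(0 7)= [7, 14, 4, 15, 9, 5, 1, 2, 11, 6, 10, 8, 0, 13, 3, 16, 12]= (0 7 2 4 9 6 1 14 3 15 16 12)(8 11)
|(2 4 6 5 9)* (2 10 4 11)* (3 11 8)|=|(2 8 3 11)(4 6 5 9 10)|=20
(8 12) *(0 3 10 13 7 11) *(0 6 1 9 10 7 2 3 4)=(0 4)(1 9 10 13 2 3 7 11 6)(8 12)=[4, 9, 3, 7, 0, 5, 1, 11, 12, 10, 13, 6, 8, 2]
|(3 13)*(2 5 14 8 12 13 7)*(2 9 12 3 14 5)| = |(3 7 9 12 13 14 8)| = 7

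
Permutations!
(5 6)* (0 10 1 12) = [10, 12, 2, 3, 4, 6, 5, 7, 8, 9, 1, 11, 0] = (0 10 1 12)(5 6)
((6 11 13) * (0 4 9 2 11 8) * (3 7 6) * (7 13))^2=(13)(0 9 11 6)(2 7 8 4)=[9, 1, 7, 3, 2, 5, 0, 8, 4, 11, 10, 6, 12, 13]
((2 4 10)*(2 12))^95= [0, 1, 12, 3, 2, 5, 6, 7, 8, 9, 4, 11, 10]= (2 12 10 4)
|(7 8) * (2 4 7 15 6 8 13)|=|(2 4 7 13)(6 8 15)|=12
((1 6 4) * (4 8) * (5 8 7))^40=(1 8 7)(4 5 6)=[0, 8, 2, 3, 5, 6, 4, 1, 7]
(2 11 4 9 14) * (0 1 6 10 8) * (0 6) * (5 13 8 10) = (0 1)(2 11 4 9 14)(5 13 8 6) = [1, 0, 11, 3, 9, 13, 5, 7, 6, 14, 10, 4, 12, 8, 2]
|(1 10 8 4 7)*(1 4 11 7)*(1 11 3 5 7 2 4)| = |(1 10 8 3 5 7)(2 4 11)| = 6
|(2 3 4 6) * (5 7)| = 4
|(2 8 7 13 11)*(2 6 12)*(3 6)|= |(2 8 7 13 11 3 6 12)|= 8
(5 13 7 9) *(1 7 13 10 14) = (1 7 9 5 10 14) = [0, 7, 2, 3, 4, 10, 6, 9, 8, 5, 14, 11, 12, 13, 1]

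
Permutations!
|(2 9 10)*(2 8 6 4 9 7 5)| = |(2 7 5)(4 9 10 8 6)| = 15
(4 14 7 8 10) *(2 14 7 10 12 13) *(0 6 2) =[6, 1, 14, 3, 7, 5, 2, 8, 12, 9, 4, 11, 13, 0, 10] =(0 6 2 14 10 4 7 8 12 13)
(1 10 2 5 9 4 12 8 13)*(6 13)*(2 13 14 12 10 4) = (1 4 10 13)(2 5 9)(6 14 12 8) = [0, 4, 5, 3, 10, 9, 14, 7, 6, 2, 13, 11, 8, 1, 12]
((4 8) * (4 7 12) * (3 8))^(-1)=[0, 1, 2, 4, 12, 5, 6, 8, 3, 9, 10, 11, 7]=(3 4 12 7 8)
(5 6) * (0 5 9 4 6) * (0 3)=(0 5 3)(4 6 9)=[5, 1, 2, 0, 6, 3, 9, 7, 8, 4]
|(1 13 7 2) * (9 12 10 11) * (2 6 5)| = 12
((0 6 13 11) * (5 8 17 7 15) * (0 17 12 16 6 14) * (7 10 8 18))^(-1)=(0 14)(5 15 7 18)(6 16 12 8 10 17 11 13)=[14, 1, 2, 3, 4, 15, 16, 18, 10, 9, 17, 13, 8, 6, 0, 7, 12, 11, 5]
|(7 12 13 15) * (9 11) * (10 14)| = |(7 12 13 15)(9 11)(10 14)| = 4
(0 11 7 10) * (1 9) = (0 11 7 10)(1 9) = [11, 9, 2, 3, 4, 5, 6, 10, 8, 1, 0, 7]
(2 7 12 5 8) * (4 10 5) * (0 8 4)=(0 8 2 7 12)(4 10 5)=[8, 1, 7, 3, 10, 4, 6, 12, 2, 9, 5, 11, 0]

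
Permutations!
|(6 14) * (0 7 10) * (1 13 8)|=6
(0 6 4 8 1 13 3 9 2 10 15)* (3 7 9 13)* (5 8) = [6, 3, 10, 13, 5, 8, 4, 9, 1, 2, 15, 11, 12, 7, 14, 0] = (0 6 4 5 8 1 3 13 7 9 2 10 15)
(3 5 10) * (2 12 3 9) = [0, 1, 12, 5, 4, 10, 6, 7, 8, 2, 9, 11, 3] = (2 12 3 5 10 9)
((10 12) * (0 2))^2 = (12) = [0, 1, 2, 3, 4, 5, 6, 7, 8, 9, 10, 11, 12]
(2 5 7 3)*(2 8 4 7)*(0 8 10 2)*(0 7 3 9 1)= [8, 0, 5, 10, 3, 7, 6, 9, 4, 1, 2]= (0 8 4 3 10 2 5 7 9 1)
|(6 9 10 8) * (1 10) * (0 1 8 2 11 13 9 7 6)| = |(0 1 10 2 11 13 9 8)(6 7)| = 8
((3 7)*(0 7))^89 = (0 3 7) = [3, 1, 2, 7, 4, 5, 6, 0]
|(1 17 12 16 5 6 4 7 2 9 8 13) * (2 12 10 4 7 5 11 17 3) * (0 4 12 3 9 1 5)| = 90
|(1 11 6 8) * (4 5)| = |(1 11 6 8)(4 5)| = 4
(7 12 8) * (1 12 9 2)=(1 12 8 7 9 2)=[0, 12, 1, 3, 4, 5, 6, 9, 7, 2, 10, 11, 8]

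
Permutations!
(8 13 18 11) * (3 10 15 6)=(3 10 15 6)(8 13 18 11)=[0, 1, 2, 10, 4, 5, 3, 7, 13, 9, 15, 8, 12, 18, 14, 6, 16, 17, 11]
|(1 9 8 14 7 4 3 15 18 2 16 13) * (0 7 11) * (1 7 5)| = 56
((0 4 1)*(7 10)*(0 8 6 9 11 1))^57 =[4, 6, 2, 3, 0, 5, 11, 10, 9, 1, 7, 8] =(0 4)(1 6 11 8 9)(7 10)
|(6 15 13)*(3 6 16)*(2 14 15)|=7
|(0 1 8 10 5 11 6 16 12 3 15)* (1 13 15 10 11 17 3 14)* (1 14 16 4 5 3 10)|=18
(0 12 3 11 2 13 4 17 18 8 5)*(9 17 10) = [12, 1, 13, 11, 10, 0, 6, 7, 5, 17, 9, 2, 3, 4, 14, 15, 16, 18, 8] = (0 12 3 11 2 13 4 10 9 17 18 8 5)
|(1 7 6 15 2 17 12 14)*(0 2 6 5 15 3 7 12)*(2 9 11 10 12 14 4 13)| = 90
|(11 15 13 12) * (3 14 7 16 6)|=20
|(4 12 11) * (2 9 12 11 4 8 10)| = |(2 9 12 4 11 8 10)| = 7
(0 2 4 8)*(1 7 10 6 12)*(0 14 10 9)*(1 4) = [2, 7, 1, 3, 8, 5, 12, 9, 14, 0, 6, 11, 4, 13, 10] = (0 2 1 7 9)(4 8 14 10 6 12)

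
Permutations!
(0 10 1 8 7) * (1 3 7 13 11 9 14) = (0 10 3 7)(1 8 13 11 9 14) = [10, 8, 2, 7, 4, 5, 6, 0, 13, 14, 3, 9, 12, 11, 1]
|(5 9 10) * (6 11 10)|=|(5 9 6 11 10)|=5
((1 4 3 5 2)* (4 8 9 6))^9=[0, 8, 1, 5, 3, 2, 4, 7, 9, 6]=(1 8 9 6 4 3 5 2)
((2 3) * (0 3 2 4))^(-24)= [0, 1, 2, 3, 4]= (4)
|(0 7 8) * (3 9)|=|(0 7 8)(3 9)|=6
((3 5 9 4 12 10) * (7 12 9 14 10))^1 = (3 5 14 10)(4 9)(7 12) = [0, 1, 2, 5, 9, 14, 6, 12, 8, 4, 3, 11, 7, 13, 10]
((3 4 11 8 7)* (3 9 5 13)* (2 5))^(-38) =(2 7 11 3 5 9 8 4 13) =[0, 1, 7, 5, 13, 9, 6, 11, 4, 8, 10, 3, 12, 2]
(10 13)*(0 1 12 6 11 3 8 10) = (0 1 12 6 11 3 8 10 13) = [1, 12, 2, 8, 4, 5, 11, 7, 10, 9, 13, 3, 6, 0]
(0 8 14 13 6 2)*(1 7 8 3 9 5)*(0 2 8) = [3, 7, 2, 9, 4, 1, 8, 0, 14, 5, 10, 11, 12, 6, 13] = (0 3 9 5 1 7)(6 8 14 13)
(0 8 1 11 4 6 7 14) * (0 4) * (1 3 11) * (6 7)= (0 8 3 11)(4 7 14)= [8, 1, 2, 11, 7, 5, 6, 14, 3, 9, 10, 0, 12, 13, 4]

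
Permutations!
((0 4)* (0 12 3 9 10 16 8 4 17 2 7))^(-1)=(0 7 2 17)(3 12 4 8 16 10 9)=[7, 1, 17, 12, 8, 5, 6, 2, 16, 3, 9, 11, 4, 13, 14, 15, 10, 0]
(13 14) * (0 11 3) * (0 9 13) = (0 11 3 9 13 14) = [11, 1, 2, 9, 4, 5, 6, 7, 8, 13, 10, 3, 12, 14, 0]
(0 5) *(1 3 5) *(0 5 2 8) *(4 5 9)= (0 1 3 2 8)(4 5 9)= [1, 3, 8, 2, 5, 9, 6, 7, 0, 4]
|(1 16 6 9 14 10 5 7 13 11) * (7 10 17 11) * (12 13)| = 42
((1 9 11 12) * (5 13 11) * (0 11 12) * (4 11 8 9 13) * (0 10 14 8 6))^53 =[6, 12, 2, 3, 8, 14, 0, 7, 11, 10, 5, 9, 13, 1, 4] =(0 6)(1 12 13)(4 8 11 9 10 5 14)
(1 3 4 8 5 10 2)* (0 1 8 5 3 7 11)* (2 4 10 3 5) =(0 1 7 11)(2 8 5 3 10 4) =[1, 7, 8, 10, 2, 3, 6, 11, 5, 9, 4, 0]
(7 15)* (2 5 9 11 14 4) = [0, 1, 5, 3, 2, 9, 6, 15, 8, 11, 10, 14, 12, 13, 4, 7] = (2 5 9 11 14 4)(7 15)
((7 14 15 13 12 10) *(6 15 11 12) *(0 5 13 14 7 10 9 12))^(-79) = (0 14 6 5 11 15 13)(9 12) = [14, 1, 2, 3, 4, 11, 5, 7, 8, 12, 10, 15, 9, 0, 6, 13]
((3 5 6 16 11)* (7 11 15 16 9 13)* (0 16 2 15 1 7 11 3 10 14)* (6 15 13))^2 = (0 1 3 15 13 10)(2 11 14 16 7 5) = [1, 3, 11, 15, 4, 2, 6, 5, 8, 9, 0, 14, 12, 10, 16, 13, 7]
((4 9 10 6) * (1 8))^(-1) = [0, 8, 2, 3, 6, 5, 10, 7, 1, 4, 9] = (1 8)(4 6 10 9)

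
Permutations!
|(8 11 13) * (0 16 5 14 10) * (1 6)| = 30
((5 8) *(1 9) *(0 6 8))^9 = [6, 9, 2, 3, 4, 0, 8, 7, 5, 1] = (0 6 8 5)(1 9)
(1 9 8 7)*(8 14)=[0, 9, 2, 3, 4, 5, 6, 1, 7, 14, 10, 11, 12, 13, 8]=(1 9 14 8 7)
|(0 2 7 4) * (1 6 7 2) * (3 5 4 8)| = |(0 1 6 7 8 3 5 4)| = 8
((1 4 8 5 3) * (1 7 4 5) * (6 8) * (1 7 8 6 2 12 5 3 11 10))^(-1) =(1 10 11 5 12 2 4 7 8 3) =[0, 10, 4, 1, 7, 12, 6, 8, 3, 9, 11, 5, 2]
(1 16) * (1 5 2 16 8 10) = (1 8 10)(2 16 5) = [0, 8, 16, 3, 4, 2, 6, 7, 10, 9, 1, 11, 12, 13, 14, 15, 5]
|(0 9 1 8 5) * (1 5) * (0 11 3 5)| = |(0 9)(1 8)(3 5 11)| = 6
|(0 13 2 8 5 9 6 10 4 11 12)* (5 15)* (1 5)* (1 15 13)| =|(15)(0 1 5 9 6 10 4 11 12)(2 8 13)| =9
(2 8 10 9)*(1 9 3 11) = (1 9 2 8 10 3 11) = [0, 9, 8, 11, 4, 5, 6, 7, 10, 2, 3, 1]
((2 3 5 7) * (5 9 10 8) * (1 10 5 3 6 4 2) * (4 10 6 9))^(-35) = (1 4)(2 6)(3 7)(5 8)(9 10) = [0, 4, 6, 7, 1, 8, 2, 3, 5, 10, 9]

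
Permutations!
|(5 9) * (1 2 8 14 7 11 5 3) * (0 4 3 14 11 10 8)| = |(0 4 3 1 2)(5 9 14 7 10 8 11)| = 35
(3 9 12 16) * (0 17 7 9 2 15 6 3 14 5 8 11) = [17, 1, 15, 2, 4, 8, 3, 9, 11, 12, 10, 0, 16, 13, 5, 6, 14, 7] = (0 17 7 9 12 16 14 5 8 11)(2 15 6 3)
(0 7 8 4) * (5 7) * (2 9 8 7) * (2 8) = (0 5 8 4)(2 9) = [5, 1, 9, 3, 0, 8, 6, 7, 4, 2]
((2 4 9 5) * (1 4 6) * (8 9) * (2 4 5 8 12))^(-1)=(1 6 2 12 4 5)(8 9)=[0, 6, 12, 3, 5, 1, 2, 7, 9, 8, 10, 11, 4]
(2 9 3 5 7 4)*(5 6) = [0, 1, 9, 6, 2, 7, 5, 4, 8, 3] = (2 9 3 6 5 7 4)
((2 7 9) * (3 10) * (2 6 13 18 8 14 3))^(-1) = (2 10 3 14 8 18 13 6 9 7) = [0, 1, 10, 14, 4, 5, 9, 2, 18, 7, 3, 11, 12, 6, 8, 15, 16, 17, 13]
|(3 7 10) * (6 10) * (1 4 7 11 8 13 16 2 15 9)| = 13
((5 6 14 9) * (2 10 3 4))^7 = (2 4 3 10)(5 9 14 6) = [0, 1, 4, 10, 3, 9, 5, 7, 8, 14, 2, 11, 12, 13, 6]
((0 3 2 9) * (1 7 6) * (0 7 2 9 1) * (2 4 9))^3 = (0 1 7 3 4 6 2 9) = [1, 7, 9, 4, 6, 5, 2, 3, 8, 0]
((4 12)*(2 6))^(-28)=(12)=[0, 1, 2, 3, 4, 5, 6, 7, 8, 9, 10, 11, 12]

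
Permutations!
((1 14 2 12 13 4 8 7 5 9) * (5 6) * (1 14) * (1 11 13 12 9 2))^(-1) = [0, 14, 5, 3, 13, 6, 7, 8, 4, 2, 10, 1, 12, 11, 9] = (1 14 9 2 5 6 7 8 4 13 11)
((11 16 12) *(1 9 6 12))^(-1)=(1 16 11 12 6 9)=[0, 16, 2, 3, 4, 5, 9, 7, 8, 1, 10, 12, 6, 13, 14, 15, 11]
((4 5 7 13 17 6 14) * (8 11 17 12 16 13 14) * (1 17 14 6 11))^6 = [0, 7, 2, 3, 17, 11, 4, 14, 5, 9, 10, 8, 12, 13, 1, 15, 16, 6] = (1 7 14)(4 17 6)(5 11 8)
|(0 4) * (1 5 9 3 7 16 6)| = |(0 4)(1 5 9 3 7 16 6)| = 14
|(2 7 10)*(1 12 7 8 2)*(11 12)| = |(1 11 12 7 10)(2 8)| = 10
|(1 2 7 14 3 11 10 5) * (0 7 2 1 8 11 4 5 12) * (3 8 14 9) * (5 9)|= 24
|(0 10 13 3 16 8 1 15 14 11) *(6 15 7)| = 12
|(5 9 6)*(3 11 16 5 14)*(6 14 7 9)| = |(3 11 16 5 6 7 9 14)| = 8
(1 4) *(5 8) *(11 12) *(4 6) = (1 6 4)(5 8)(11 12) = [0, 6, 2, 3, 1, 8, 4, 7, 5, 9, 10, 12, 11]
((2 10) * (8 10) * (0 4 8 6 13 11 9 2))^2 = [8, 1, 13, 3, 10, 5, 11, 7, 0, 6, 4, 2, 12, 9] = (0 8)(2 13 9 6 11)(4 10)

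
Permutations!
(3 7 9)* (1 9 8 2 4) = (1 9 3 7 8 2 4) = [0, 9, 4, 7, 1, 5, 6, 8, 2, 3]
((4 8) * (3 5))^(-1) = [0, 1, 2, 5, 8, 3, 6, 7, 4] = (3 5)(4 8)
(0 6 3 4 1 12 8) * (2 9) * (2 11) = (0 6 3 4 1 12 8)(2 9 11) = [6, 12, 9, 4, 1, 5, 3, 7, 0, 11, 10, 2, 8]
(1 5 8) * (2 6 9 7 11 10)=[0, 5, 6, 3, 4, 8, 9, 11, 1, 7, 2, 10]=(1 5 8)(2 6 9 7 11 10)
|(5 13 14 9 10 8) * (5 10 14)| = |(5 13)(8 10)(9 14)| = 2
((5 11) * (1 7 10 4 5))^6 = [0, 1, 2, 3, 4, 5, 6, 7, 8, 9, 10, 11] = (11)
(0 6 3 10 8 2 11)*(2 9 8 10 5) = (0 6 3 5 2 11)(8 9) = [6, 1, 11, 5, 4, 2, 3, 7, 9, 8, 10, 0]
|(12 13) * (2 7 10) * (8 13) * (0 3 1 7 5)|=21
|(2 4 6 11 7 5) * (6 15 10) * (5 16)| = |(2 4 15 10 6 11 7 16 5)| = 9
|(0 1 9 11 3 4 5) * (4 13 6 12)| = |(0 1 9 11 3 13 6 12 4 5)| = 10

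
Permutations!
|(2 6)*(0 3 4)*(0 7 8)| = 10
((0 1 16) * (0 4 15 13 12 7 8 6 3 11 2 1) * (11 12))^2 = [0, 4, 16, 7, 13, 5, 12, 6, 3, 9, 10, 1, 8, 2, 14, 11, 15] = (1 4 13 2 16 15 11)(3 7 6 12 8)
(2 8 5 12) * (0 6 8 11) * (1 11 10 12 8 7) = (0 6 7 1 11)(2 10 12)(5 8) = [6, 11, 10, 3, 4, 8, 7, 1, 5, 9, 12, 0, 2]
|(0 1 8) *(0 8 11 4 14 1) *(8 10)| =4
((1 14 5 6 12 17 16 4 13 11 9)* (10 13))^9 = (1 13 16 6)(4 12 14 11)(5 9 10 17) = [0, 13, 2, 3, 12, 9, 1, 7, 8, 10, 17, 4, 14, 16, 11, 15, 6, 5]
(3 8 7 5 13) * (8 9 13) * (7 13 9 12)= (3 12 7 5 8 13)= [0, 1, 2, 12, 4, 8, 6, 5, 13, 9, 10, 11, 7, 3]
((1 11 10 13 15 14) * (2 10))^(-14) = (15) = [0, 1, 2, 3, 4, 5, 6, 7, 8, 9, 10, 11, 12, 13, 14, 15]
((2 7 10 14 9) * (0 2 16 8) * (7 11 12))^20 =[0, 1, 2, 3, 4, 5, 6, 7, 8, 9, 10, 11, 12, 13, 14, 15, 16] =(16)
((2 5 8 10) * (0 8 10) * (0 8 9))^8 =[0, 1, 10, 3, 4, 2, 6, 7, 8, 9, 5] =(2 10 5)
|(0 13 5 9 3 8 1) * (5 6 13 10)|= |(0 10 5 9 3 8 1)(6 13)|= 14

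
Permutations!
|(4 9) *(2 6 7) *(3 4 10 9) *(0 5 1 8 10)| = |(0 5 1 8 10 9)(2 6 7)(3 4)| = 6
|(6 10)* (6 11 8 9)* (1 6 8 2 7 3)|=14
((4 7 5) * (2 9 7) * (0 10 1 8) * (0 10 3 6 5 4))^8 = (1 10 8) = [0, 10, 2, 3, 4, 5, 6, 7, 1, 9, 8]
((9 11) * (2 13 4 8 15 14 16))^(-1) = (2 16 14 15 8 4 13)(9 11) = [0, 1, 16, 3, 13, 5, 6, 7, 4, 11, 10, 9, 12, 2, 15, 8, 14]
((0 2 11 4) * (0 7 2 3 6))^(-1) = (0 6 3)(2 7 4 11) = [6, 1, 7, 0, 11, 5, 3, 4, 8, 9, 10, 2]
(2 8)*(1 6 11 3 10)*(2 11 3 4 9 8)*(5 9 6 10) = (1 10)(3 5 9 8 11 4 6) = [0, 10, 2, 5, 6, 9, 3, 7, 11, 8, 1, 4]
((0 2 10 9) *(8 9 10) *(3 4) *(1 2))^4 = (10)(0 9 8 2 1) = [9, 0, 1, 3, 4, 5, 6, 7, 2, 8, 10]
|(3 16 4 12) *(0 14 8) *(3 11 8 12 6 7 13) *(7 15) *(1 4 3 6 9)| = |(0 14 12 11 8)(1 4 9)(3 16)(6 15 7 13)| = 60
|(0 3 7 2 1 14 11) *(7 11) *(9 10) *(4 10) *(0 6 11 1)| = 6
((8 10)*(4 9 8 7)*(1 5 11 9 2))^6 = (1 7 9)(2 10 11)(4 8 5) = [0, 7, 10, 3, 8, 4, 6, 9, 5, 1, 11, 2]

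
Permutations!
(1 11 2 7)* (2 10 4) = (1 11 10 4 2 7) = [0, 11, 7, 3, 2, 5, 6, 1, 8, 9, 4, 10]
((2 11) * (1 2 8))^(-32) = (11) = [0, 1, 2, 3, 4, 5, 6, 7, 8, 9, 10, 11]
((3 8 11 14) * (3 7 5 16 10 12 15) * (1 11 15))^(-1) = (1 12 10 16 5 7 14 11)(3 15 8) = [0, 12, 2, 15, 4, 7, 6, 14, 3, 9, 16, 1, 10, 13, 11, 8, 5]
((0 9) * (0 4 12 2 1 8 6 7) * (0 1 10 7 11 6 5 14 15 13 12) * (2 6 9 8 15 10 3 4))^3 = [14, 12, 0, 8, 5, 7, 2, 13, 10, 4, 15, 3, 9, 11, 1, 6] = (0 14 1 12 9 4 5 7 13 11 3 8 10 15 6 2)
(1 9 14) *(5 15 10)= [0, 9, 2, 3, 4, 15, 6, 7, 8, 14, 5, 11, 12, 13, 1, 10]= (1 9 14)(5 15 10)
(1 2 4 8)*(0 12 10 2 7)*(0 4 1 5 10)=(0 12)(1 7 4 8 5 10 2)=[12, 7, 1, 3, 8, 10, 6, 4, 5, 9, 2, 11, 0]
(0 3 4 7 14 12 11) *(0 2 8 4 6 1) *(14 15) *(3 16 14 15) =(0 16 14 12 11 2 8 4 7 3 6 1) =[16, 0, 8, 6, 7, 5, 1, 3, 4, 9, 10, 2, 11, 13, 12, 15, 14]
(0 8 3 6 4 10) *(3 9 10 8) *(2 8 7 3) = (0 2 8 9 10)(3 6 4 7) = [2, 1, 8, 6, 7, 5, 4, 3, 9, 10, 0]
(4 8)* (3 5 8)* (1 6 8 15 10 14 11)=[0, 6, 2, 5, 3, 15, 8, 7, 4, 9, 14, 1, 12, 13, 11, 10]=(1 6 8 4 3 5 15 10 14 11)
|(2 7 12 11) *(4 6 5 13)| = 4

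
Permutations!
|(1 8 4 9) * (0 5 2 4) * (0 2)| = 10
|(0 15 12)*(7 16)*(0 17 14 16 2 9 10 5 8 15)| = 11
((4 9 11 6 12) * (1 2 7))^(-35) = (12)(1 2 7) = [0, 2, 7, 3, 4, 5, 6, 1, 8, 9, 10, 11, 12]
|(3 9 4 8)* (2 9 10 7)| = 7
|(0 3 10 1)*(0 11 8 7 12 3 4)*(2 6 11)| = 18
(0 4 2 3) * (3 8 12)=[4, 1, 8, 0, 2, 5, 6, 7, 12, 9, 10, 11, 3]=(0 4 2 8 12 3)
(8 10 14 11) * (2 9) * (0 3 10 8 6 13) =(0 3 10 14 11 6 13)(2 9) =[3, 1, 9, 10, 4, 5, 13, 7, 8, 2, 14, 6, 12, 0, 11]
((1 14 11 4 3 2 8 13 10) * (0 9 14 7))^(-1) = (0 7 1 10 13 8 2 3 4 11 14 9) = [7, 10, 3, 4, 11, 5, 6, 1, 2, 0, 13, 14, 12, 8, 9]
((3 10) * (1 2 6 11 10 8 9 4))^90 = (11) = [0, 1, 2, 3, 4, 5, 6, 7, 8, 9, 10, 11]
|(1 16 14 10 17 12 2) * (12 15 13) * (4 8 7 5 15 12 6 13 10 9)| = |(1 16 14 9 4 8 7 5 15 10 17 12 2)(6 13)| = 26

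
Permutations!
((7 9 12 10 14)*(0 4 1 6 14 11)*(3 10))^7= (0 12 6 11 9 1 10 7 4 3 14)= [12, 10, 2, 14, 3, 5, 11, 4, 8, 1, 7, 9, 6, 13, 0]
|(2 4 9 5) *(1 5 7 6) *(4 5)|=10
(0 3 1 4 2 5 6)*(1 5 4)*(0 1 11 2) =(0 3 5 6 1 11 2 4) =[3, 11, 4, 5, 0, 6, 1, 7, 8, 9, 10, 2]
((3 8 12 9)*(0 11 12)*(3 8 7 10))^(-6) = [8, 1, 2, 3, 4, 5, 6, 7, 9, 12, 10, 0, 11] = (0 8 9 12 11)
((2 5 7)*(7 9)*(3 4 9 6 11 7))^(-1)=[0, 1, 7, 9, 3, 2, 5, 11, 8, 4, 10, 6]=(2 7 11 6 5)(3 9 4)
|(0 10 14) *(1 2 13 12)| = 12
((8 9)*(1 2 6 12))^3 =(1 12 6 2)(8 9) =[0, 12, 1, 3, 4, 5, 2, 7, 9, 8, 10, 11, 6]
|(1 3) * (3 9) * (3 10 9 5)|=6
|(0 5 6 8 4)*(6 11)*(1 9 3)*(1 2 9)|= 6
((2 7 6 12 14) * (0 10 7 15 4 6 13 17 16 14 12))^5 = (0 16 6 17 4 13 15 7 2 10 14) = [16, 1, 10, 3, 13, 5, 17, 2, 8, 9, 14, 11, 12, 15, 0, 7, 6, 4]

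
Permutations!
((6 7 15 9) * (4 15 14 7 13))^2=(4 9 13 15 6)=[0, 1, 2, 3, 9, 5, 4, 7, 8, 13, 10, 11, 12, 15, 14, 6]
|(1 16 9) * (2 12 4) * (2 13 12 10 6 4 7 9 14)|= 11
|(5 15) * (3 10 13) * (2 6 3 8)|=6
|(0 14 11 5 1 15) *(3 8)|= 6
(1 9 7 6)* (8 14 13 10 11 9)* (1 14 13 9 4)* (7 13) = (1 8 7 6 14 9 13 10 11 4) = [0, 8, 2, 3, 1, 5, 14, 6, 7, 13, 11, 4, 12, 10, 9]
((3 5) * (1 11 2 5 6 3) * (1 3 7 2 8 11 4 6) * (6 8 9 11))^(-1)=[0, 3, 7, 5, 1, 2, 8, 6, 4, 11, 10, 9]=(1 3 5 2 7 6 8 4)(9 11)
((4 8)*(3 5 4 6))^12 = (3 4 6 5 8) = [0, 1, 2, 4, 6, 8, 5, 7, 3]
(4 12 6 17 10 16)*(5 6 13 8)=[0, 1, 2, 3, 12, 6, 17, 7, 5, 9, 16, 11, 13, 8, 14, 15, 4, 10]=(4 12 13 8 5 6 17 10 16)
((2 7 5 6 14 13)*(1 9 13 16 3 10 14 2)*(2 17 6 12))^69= (2 7 5 12)(3 10 14 16)(6 17)= [0, 1, 7, 10, 4, 12, 17, 5, 8, 9, 14, 11, 2, 13, 16, 15, 3, 6]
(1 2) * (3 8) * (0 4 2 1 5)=(0 4 2 5)(3 8)=[4, 1, 5, 8, 2, 0, 6, 7, 3]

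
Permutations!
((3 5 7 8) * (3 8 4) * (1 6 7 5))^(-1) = (8)(1 3 4 7 6) = [0, 3, 2, 4, 7, 5, 1, 6, 8]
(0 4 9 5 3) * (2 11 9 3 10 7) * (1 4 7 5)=(0 7 2 11 9 1 4 3)(5 10)=[7, 4, 11, 0, 3, 10, 6, 2, 8, 1, 5, 9]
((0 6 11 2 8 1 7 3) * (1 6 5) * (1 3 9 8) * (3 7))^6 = [11, 8, 9, 6, 4, 2, 5, 1, 0, 3, 10, 7] = (0 11 7 1 8)(2 9 3 6 5)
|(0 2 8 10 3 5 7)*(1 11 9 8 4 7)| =28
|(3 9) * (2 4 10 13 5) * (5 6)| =|(2 4 10 13 6 5)(3 9)| =6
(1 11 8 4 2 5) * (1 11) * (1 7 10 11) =(1 7 10 11 8 4 2 5) =[0, 7, 5, 3, 2, 1, 6, 10, 4, 9, 11, 8]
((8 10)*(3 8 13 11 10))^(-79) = (3 8)(10 11 13) = [0, 1, 2, 8, 4, 5, 6, 7, 3, 9, 11, 13, 12, 10]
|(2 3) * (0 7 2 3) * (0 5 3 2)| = 6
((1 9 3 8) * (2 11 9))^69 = (1 9)(2 3)(8 11) = [0, 9, 3, 2, 4, 5, 6, 7, 11, 1, 10, 8]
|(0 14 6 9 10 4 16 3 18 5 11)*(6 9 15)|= 10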